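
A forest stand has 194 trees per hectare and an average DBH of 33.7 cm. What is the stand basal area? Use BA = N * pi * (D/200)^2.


(D/200)^2 = (33.7/200)^2 = 0.1685^2 = 0.02839225
Individual BA = 3.141593 * 0.02839225 = 0.0891969 m^2
Stand BA = 194 * 0.0891969 = 17.3042 ≈ 17.30 m^2/ha

17.30 m^2/ha


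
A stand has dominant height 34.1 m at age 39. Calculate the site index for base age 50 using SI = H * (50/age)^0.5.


50/39 = 1.28205
(1.28205)^0.5 = 1.13228
SI = 34.1 * 1.13228 = 38.6107 ≈ 38.6 m

38.6 m


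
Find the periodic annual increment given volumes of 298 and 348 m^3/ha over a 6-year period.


PAI = (V2 - V1) / period = (348 - 298) / 6 = 50 / 6 = 8.3333 ≈ 8.33 m^3/ha/yr

8.33 m^3/ha/yr


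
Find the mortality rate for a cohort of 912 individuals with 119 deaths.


Mortality rate = 119 / 912 = 0.130482 ≈ 0.1305

0.1305


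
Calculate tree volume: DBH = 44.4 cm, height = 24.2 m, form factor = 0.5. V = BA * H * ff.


(D/200)^2 = (44.4/200)^2 = 0.222^2 = 0.049284
BA = 3.141593 * 0.049284 = 0.154830 m^2
V = 0.154830 * 24.2 * 0.5 = 1.87344 ≈ 1.873 m^3

1.873 m^3


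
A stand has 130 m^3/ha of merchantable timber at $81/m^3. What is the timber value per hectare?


Value = 130 * 81 = $10530/ha

$10530/ha


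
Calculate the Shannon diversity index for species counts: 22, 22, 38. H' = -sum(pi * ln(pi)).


Total N = 22 + 22 + 38 = 82
Per-species terms:
  p = 22/82 = 0.268293; ln(p) = -1.315676; p*ln(p) = 0.268293 * (-1.315676) = -0.352987
  p = 22/82 = 0.268293; ln(p) = -1.315676; p*ln(p) = 0.268293 * (-1.315676) = -0.352987
  p = 38/82 = 0.463415; ln(p) = -0.769132; p*ln(p) = 0.463415 * (-0.769132) = -0.356427
sum(p*ln(p)) = (-0.352987) + (-0.352987) + (-0.356427) = -1.062401
H' = -(-1.062401) = 1.062401 ≈ 1.0624

1.0624


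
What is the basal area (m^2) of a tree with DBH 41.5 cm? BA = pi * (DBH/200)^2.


D/200 = 41.5/200 = 0.2075 m
(D/200)^2 = 0.2075^2 = 0.04305625
BA = 3.141593 * 0.04305625 = 0.135265 ≈ 0.1353 m^2

0.1353 m^2


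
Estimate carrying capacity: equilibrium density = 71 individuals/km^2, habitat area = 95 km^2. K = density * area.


K = 71 * 95 = 6745 individuals

6745 individuals


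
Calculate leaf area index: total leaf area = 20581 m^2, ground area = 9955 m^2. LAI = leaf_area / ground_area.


LAI = 20581 / 9955 = 2.0674 ≈ 2.07

2.07


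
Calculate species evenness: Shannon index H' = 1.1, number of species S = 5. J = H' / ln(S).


ln(5) = 1.60944
J = H' / ln(S) = 1.1 / 1.60944 = 0.683468 ≈ 0.6835

0.6835


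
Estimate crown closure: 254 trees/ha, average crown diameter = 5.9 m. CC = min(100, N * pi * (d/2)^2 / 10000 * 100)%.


(d/2)^2 = (5.9/2)^2 = 2.95^2 = 8.7025
Crown area = 3.141593 * 8.7025 = 27.3397 m^2
N * area / 10000 * 100 = 254 * 27.3397 / 10000 * 100 = 69.4428
CC = min(100, 69.4428) = 69.4428 ≈ 69.4%

69.4%


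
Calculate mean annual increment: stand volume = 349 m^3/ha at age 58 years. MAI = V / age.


MAI = 349 / 58 = 6.0172 ≈ 6.02 m^3/ha/yr

6.02 m^3/ha/yr


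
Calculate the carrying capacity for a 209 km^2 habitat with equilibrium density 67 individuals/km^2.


K = 67 * 209 = 14003 individuals

14003 individuals


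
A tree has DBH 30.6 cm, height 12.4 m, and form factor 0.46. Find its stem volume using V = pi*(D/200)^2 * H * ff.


(D/200)^2 = (30.6/200)^2 = 0.153^2 = 0.023409
BA = 3.141593 * 0.023409 = 0.0735416 m^2
V = 0.0735416 * 12.4 * 0.46 = 0.419481 ≈ 0.419 m^3

0.419 m^3


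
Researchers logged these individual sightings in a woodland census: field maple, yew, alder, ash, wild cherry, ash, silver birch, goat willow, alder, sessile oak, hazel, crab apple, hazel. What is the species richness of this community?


Total individuals logged = 13
Distinct species (count of individuals): field maple (1), yew (1), alder (2), ash (2), wild cherry (1), silver birch (1), goat willow (1), sessile oak (1), hazel (2), crab apple (1)
Species richness = number of distinct species = 10

10


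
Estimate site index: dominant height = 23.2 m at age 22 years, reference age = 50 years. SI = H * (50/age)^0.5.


50/22 = 2.27273
(2.27273)^0.5 = 1.50756
SI = 23.2 * 1.50756 = 34.9754 ≈ 35.0 m

35.0 m


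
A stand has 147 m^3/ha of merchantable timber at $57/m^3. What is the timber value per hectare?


Value = 147 * 57 = $8379/ha

$8379/ha


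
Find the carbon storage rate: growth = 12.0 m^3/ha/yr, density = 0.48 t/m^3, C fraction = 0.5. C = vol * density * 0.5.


C = 12.0 * 0.48 * 0.5 = 2.88 t C/ha/yr

2.88 t C/ha/yr


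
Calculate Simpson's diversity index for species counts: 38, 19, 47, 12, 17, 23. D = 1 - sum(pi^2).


Total N = 38 + 19 + 47 + 12 + 17 + 23 = 156
Per-species terms:
  p = 38/156 = 0.243590; p^2 = 0.243590^2 = 0.059336
  p = 19/156 = 0.121795; p^2 = 0.121795^2 = 0.014834
  p = 47/156 = 0.301282; p^2 = 0.301282^2 = 0.090771
  p = 12/156 = 0.076923; p^2 = 0.076923^2 = 0.005917
  p = 17/156 = 0.108974; p^2 = 0.108974^2 = 0.011875
  p = 23/156 = 0.147436; p^2 = 0.147436^2 = 0.021737
sum(p^2) = 0.059336 + 0.014834 + 0.090771 + 0.005917 + 0.011875 + 0.021737 = 0.204470
D = 1 - 0.204470 = 0.795530 ≈ 0.7955

0.7955


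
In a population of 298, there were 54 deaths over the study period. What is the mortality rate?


Mortality rate = 54 / 298 = 0.181208 ≈ 0.1812

0.1812


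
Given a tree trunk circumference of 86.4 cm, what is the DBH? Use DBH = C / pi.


DBH = C / pi = 86.4 / 3.141593 = 27.5020 ≈ 27.50 cm

27.50 cm


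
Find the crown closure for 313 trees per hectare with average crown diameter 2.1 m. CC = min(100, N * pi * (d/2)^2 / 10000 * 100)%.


(d/2)^2 = (2.1/2)^2 = 1.05^2 = 1.1025
Crown area = 3.141593 * 1.1025 = 3.46361 m^2
N * area / 10000 * 100 = 313 * 3.46361 / 10000 * 100 = 10.8411
CC = min(100, 10.8411) = 10.8411 ≈ 10.8%

10.8%


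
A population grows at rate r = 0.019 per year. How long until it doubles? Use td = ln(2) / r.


td = ln(2) / 0.019 = 0.693147 / 0.019 = 36.4814 ≈ 36.5 years

36.5 years


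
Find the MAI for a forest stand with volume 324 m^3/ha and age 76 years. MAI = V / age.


MAI = 324 / 76 = 4.2632 ≈ 4.26 m^3/ha/yr

4.26 m^3/ha/yr


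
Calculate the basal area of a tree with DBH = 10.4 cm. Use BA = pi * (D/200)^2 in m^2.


D/200 = 10.4/200 = 0.052 m
(D/200)^2 = 0.052^2 = 0.002704
BA = 3.141593 * 0.002704 = 0.00849487 ≈ 0.0085 m^2

0.0085 m^2


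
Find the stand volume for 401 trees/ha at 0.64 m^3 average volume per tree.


V_stand = 401 * 0.64 = 256.64 ≈ 256.6 m^3/ha

256.6 m^3/ha


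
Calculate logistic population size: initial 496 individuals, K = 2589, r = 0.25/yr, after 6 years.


(K - N0)/N0 = (2589 - 496)/496 = 2093/496 = 4.21976
r*t = 0.25 * 6 = 1.5; exp(-1.5) = 0.223130
4.21976 * 0.223130 = 0.941555
1 + 0.941555 = 1.94156
N = 2589 / 1.94156 = 1333.46 ≈ 1333

1333


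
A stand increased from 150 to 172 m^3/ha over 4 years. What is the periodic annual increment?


PAI = (V2 - V1) / period = (172 - 150) / 4 = 22 / 4 = 5.50 m^3/ha/yr

5.50 m^3/ha/yr


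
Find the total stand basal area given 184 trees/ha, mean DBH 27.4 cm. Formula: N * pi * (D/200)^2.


(D/200)^2 = (27.4/200)^2 = 0.137^2 = 0.018769
Individual BA = 3.141593 * 0.018769 = 0.0589646 m^2
Stand BA = 184 * 0.0589646 = 10.8495 ≈ 10.85 m^2/ha

10.85 m^2/ha


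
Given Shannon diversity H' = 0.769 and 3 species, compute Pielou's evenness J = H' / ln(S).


ln(3) = 1.09861
J = H' / ln(S) = 0.769 / 1.09861 = 0.699975 ≈ 0.7000

0.7000


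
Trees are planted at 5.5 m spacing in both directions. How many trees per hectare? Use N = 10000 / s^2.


N = 10000 / 5.5^2 = 10000 / 30.25 = 330.579 ≈ 331 trees/ha

331 trees/ha


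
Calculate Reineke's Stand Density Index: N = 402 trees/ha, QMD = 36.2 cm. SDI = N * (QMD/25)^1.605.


QMD/25 = 36.2/25 = 1.448
(1.448)^1.605 = exp(1.605 * ln(1.448)) = exp(1.605 * 0.370183) = exp(0.594144) = 1.81148
SDI = 402 * 1.81148 = 728.215 ≈ 728

728


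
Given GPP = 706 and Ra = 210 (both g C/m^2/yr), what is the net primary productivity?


NPP = GPP - Ra = 706 - 210 = 496 g C/m^2/yr

496 g C/m^2/yr


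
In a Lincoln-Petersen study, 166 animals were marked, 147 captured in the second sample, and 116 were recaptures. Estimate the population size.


N = M * C / R = 166 * 147 / 116 = 24402 / 116 = 210.36 ≈ 210

210 individuals


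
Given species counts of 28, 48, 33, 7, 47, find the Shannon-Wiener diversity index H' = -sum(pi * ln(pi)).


Total N = 28 + 48 + 33 + 7 + 47 = 163
Per-species terms:
  p = 28/163 = 0.171779; ln(p) = -1.761547; p*ln(p) = 0.171779 * (-1.761547) = -0.302597
  p = 48/163 = 0.294479; ln(p) = -1.222548; p*ln(p) = 0.294479 * (-1.222548) = -0.360015
  p = 33/163 = 0.202454; ln(p) = -1.597243; p*ln(p) = 0.202454 * (-1.597243) = -0.323368
  p = 7/163 = 0.042945; ln(p) = -3.147835; p*ln(p) = 0.042945 * (-3.147835) = -0.135184
  p = 47/163 = 0.288344; ln(p) = -1.243601; p*ln(p) = 0.288344 * (-1.243601) = -0.358585
sum(p*ln(p)) = (-0.302597) + (-0.360015) + (-0.323368) + (-0.135184) + (-0.358585) = -1.479749
H' = -(-1.479749) = 1.479749 ≈ 1.4797

1.4797


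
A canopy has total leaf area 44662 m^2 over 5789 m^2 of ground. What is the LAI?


LAI = 44662 / 5789 = 7.71498 ≈ 7.71

7.71


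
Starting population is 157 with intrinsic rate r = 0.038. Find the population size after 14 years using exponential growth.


r*t = 0.038 * 14 = 0.532
exp(0.532) = 1.70233
N = 157 * 1.70233 = 267.266 ≈ 267

267


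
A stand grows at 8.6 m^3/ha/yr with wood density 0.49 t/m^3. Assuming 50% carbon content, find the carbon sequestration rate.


C = 8.6 * 0.49 * 0.5 = 2.107 ≈ 2.11 t C/ha/yr

2.11 t C/ha/yr


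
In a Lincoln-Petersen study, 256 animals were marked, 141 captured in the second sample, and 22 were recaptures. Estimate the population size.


N = M * C / R = 256 * 141 / 22 = 36096 / 22 = 1640.73 ≈ 1641

1641 individuals


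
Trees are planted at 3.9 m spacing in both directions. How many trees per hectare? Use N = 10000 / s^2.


N = 10000 / 3.9^2 = 10000 / 15.21 = 657.462 ≈ 657 trees/ha

657 trees/ha


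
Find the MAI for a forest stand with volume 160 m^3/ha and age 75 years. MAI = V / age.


MAI = 160 / 75 = 2.1333 ≈ 2.13 m^3/ha/yr

2.13 m^3/ha/yr


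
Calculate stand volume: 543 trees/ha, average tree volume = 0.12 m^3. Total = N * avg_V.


V_stand = 543 * 0.12 = 65.16 ≈ 65.2 m^3/ha

65.2 m^3/ha


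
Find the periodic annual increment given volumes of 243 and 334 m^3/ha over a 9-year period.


PAI = (V2 - V1) / period = (334 - 243) / 9 = 91 / 9 = 10.1111 ≈ 10.11 m^3/ha/yr

10.11 m^3/ha/yr


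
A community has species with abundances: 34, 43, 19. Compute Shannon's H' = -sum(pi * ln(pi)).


Total N = 34 + 43 + 19 = 96
Per-species terms:
  p = 34/96 = 0.354167; ln(p) = -1.037987; p*ln(p) = 0.354167 * (-1.037987) = -0.367621
  p = 43/96 = 0.447917; ln(p) = -0.803147; p*ln(p) = 0.447917 * (-0.803147) = -0.359743
  p = 19/96 = 0.197917; ln(p) = -1.619908; p*ln(p) = 0.197917 * (-1.619908) = -0.320607
sum(p*ln(p)) = (-0.367621) + (-0.359743) + (-0.320607) = -1.047971
H' = -(-1.047971) = 1.047971 ≈ 1.0480

1.0480


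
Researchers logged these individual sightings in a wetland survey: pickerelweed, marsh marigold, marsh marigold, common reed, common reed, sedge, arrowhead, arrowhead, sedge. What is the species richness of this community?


Total individuals logged = 9
Distinct species (count of individuals): pickerelweed (1), marsh marigold (2), common reed (2), sedge (2), arrowhead (2)
Species richness = number of distinct species = 5

5


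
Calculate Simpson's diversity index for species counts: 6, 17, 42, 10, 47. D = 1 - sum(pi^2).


Total N = 6 + 17 + 42 + 10 + 47 = 122
Per-species terms:
  p = 6/122 = 0.049180; p^2 = 0.049180^2 = 0.002419
  p = 17/122 = 0.139344; p^2 = 0.139344^2 = 0.019417
  p = 42/122 = 0.344262; p^2 = 0.344262^2 = 0.118516
  p = 10/122 = 0.081967; p^2 = 0.081967^2 = 0.006719
  p = 47/122 = 0.385246; p^2 = 0.385246^2 = 0.148414
sum(p^2) = 0.002419 + 0.019417 + 0.118516 + 0.006719 + 0.148414 = 0.295485
D = 1 - 0.295485 = 0.704515 ≈ 0.7045

0.7045


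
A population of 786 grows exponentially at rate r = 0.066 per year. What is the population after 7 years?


r*t = 0.066 * 7 = 0.462
exp(0.462) = 1.58725
N = 786 * 1.58725 = 1247.58 ≈ 1248

1248


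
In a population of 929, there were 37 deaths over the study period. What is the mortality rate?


Mortality rate = 37 / 929 = 0.039828 ≈ 0.0398

0.0398


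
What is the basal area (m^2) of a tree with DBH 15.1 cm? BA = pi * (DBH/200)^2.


D/200 = 15.1/200 = 0.0755 m
(D/200)^2 = 0.0755^2 = 0.00570025
BA = 3.141593 * 0.00570025 = 0.0179079 ≈ 0.0179 m^2

0.0179 m^2


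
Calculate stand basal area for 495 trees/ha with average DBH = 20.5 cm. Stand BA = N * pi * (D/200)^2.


(D/200)^2 = (20.5/200)^2 = 0.1025^2 = 0.01050625
Individual BA = 3.141593 * 0.01050625 = 0.0330064 m^2
Stand BA = 495 * 0.0330064 = 16.3382 ≈ 16.34 m^2/ha

16.34 m^2/ha


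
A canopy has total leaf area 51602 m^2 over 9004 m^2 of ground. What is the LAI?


LAI = 51602 / 9004 = 5.7310 ≈ 5.73

5.73


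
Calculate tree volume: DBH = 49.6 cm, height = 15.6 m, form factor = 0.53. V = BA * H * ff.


(D/200)^2 = (49.6/200)^2 = 0.248^2 = 0.061504
BA = 3.141593 * 0.061504 = 0.193221 m^2
V = 0.193221 * 15.6 * 0.53 = 1.59755 ≈ 1.598 m^3

1.598 m^3


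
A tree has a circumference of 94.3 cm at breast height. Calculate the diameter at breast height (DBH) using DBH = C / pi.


DBH = C / pi = 94.3 / 3.141593 = 30.0166 ≈ 30.02 cm

30.02 cm


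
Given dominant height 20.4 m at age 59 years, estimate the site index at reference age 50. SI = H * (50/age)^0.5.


50/59 = 0.847458
(0.847458)^0.5 = 0.920575
SI = 20.4 * 0.920575 = 18.7797 ≈ 18.8 m

18.8 m


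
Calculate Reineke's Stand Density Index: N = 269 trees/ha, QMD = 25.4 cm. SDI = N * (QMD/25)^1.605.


QMD/25 = 25.4/25 = 1.016
(1.016)^1.605 = exp(1.605 * ln(1.016)) = exp(1.605 * 0.0158733) = exp(0.0254766) = 1.02580
SDI = 269 * 1.02580 = 275.940 ≈ 276

276


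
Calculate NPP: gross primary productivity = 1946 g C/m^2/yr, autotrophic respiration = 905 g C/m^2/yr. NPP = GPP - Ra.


NPP = GPP - Ra = 1946 - 905 = 1041 g C/m^2/yr

1041 g C/m^2/yr


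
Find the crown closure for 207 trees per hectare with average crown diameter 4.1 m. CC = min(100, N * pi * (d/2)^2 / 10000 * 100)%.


(d/2)^2 = (4.1/2)^2 = 2.05^2 = 4.2025
Crown area = 3.141593 * 4.2025 = 13.2025 m^2
N * area / 10000 * 100 = 207 * 13.2025 / 10000 * 100 = 27.3292
CC = min(100, 27.3292) = 27.3292 ≈ 27.3%

27.3%


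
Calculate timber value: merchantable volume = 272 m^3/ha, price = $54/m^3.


Value = 272 * 54 = $14688/ha

$14688/ha


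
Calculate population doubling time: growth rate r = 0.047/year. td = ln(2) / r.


td = ln(2) / 0.047 = 0.693147 / 0.047 = 14.7478 ≈ 14.7 years

14.7 years


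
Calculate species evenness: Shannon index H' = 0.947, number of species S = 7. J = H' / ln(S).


ln(7) = 1.94591
J = H' / ln(S) = 0.947 / 1.94591 = 0.486662 ≈ 0.4867

0.4867


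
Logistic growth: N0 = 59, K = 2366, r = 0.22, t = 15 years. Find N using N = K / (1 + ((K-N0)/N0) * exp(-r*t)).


(K - N0)/N0 = (2366 - 59)/59 = 2307/59 = 39.1017
r*t = 0.22 * 15 = 3.3; exp(-3.3) = 0.0368832
39.1017 * 0.0368832 = 1.44220
1 + 1.44220 = 2.44220
N = 2366 / 2.44220 = 968.799 ≈ 969

969


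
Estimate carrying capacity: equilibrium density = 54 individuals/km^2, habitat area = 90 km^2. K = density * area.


K = 54 * 90 = 4860 individuals

4860 individuals


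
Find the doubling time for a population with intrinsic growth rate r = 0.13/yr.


td = ln(2) / 0.13 = 0.693147 / 0.13 = 5.33190 ≈ 5.3 years

5.3 years


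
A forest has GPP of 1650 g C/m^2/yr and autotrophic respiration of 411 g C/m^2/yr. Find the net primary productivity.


NPP = GPP - Ra = 1650 - 411 = 1239 g C/m^2/yr

1239 g C/m^2/yr


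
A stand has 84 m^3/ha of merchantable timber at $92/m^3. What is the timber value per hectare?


Value = 84 * 92 = $7728/ha

$7728/ha


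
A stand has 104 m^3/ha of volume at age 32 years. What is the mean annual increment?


MAI = 104 / 32 = 3.25 m^3/ha/yr

3.25 m^3/ha/yr


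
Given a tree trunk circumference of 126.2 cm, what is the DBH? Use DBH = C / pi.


DBH = C / pi = 126.2 / 3.141593 = 40.1707 ≈ 40.17 cm

40.17 cm


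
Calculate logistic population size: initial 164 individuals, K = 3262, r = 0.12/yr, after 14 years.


(K - N0)/N0 = (3262 - 164)/164 = 3098/164 = 18.8902
r*t = 0.12 * 14 = 1.68; exp(-1.68) = 0.186374
18.8902 * 0.186374 = 3.52064
1 + 3.52064 = 4.52064
N = 3262 / 4.52064 = 721.579 ≈ 722

722


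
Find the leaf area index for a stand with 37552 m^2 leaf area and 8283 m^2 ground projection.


LAI = 37552 / 8283 = 4.5336 ≈ 4.53

4.53


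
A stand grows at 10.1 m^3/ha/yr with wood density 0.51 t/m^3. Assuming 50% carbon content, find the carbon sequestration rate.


C = 10.1 * 0.51 * 0.5 = 2.5755 ≈ 2.58 t C/ha/yr

2.58 t C/ha/yr


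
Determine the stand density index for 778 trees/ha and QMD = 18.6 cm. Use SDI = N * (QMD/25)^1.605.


QMD/25 = 18.6/25 = 0.744
(0.744)^1.605 = exp(1.605 * ln(0.744)) = exp(1.605 * (-0.295714)) = exp(-0.474621) = 0.622121
SDI = 778 * 0.622121 = 484.010 ≈ 484

484


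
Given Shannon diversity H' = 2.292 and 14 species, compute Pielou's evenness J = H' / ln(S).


ln(14) = 2.63906
J = H' / ln(S) = 2.292 / 2.63906 = 0.868491 ≈ 0.8685

0.8685


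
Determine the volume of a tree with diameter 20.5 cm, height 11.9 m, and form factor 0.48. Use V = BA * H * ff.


(D/200)^2 = (20.5/200)^2 = 0.1025^2 = 0.01050625
BA = 3.141593 * 0.01050625 = 0.0330064 m^2
V = 0.0330064 * 11.9 * 0.48 = 0.188533 ≈ 0.189 m^3

0.189 m^3


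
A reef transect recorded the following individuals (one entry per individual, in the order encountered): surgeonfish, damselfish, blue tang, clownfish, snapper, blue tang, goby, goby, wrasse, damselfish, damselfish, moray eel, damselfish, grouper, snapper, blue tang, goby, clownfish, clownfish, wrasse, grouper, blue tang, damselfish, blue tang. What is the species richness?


Total individuals logged = 24
Distinct species (count of individuals): surgeonfish (1), damselfish (5), blue tang (5), clownfish (3), snapper (2), goby (3), wrasse (2), moray eel (1), grouper (2)
Species richness = number of distinct species = 9

9


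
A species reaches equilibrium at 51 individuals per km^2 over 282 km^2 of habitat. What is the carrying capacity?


K = 51 * 282 = 14382 individuals

14382 individuals


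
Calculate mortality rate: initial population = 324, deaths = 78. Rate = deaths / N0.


Mortality rate = 78 / 324 = 0.240741 ≈ 0.2407

0.2407


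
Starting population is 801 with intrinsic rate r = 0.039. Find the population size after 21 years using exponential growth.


r*t = 0.039 * 21 = 0.819
exp(0.819) = 2.26823
N = 801 * 2.26823 = 1816.85 ≈ 1817

1817


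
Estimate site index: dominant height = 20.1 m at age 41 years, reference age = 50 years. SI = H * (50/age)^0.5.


50/41 = 1.21951
(1.21951)^0.5 = 1.10431
SI = 20.1 * 1.10431 = 22.1966 ≈ 22.2 m

22.2 m


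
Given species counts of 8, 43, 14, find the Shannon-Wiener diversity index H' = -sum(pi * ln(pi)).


Total N = 8 + 43 + 14 = 65
Per-species terms:
  p = 8/65 = 0.123077; ln(p) = -2.094945; p*ln(p) = 0.123077 * (-2.094945) = -0.257840
  p = 43/65 = 0.661538; ln(p) = -0.413188; p*ln(p) = 0.661538 * (-0.413188) = -0.273340
  p = 14/65 = 0.215385; ln(p) = -1.535328; p*ln(p) = 0.215385 * (-1.535328) = -0.330687
sum(p*ln(p)) = (-0.257840) + (-0.273340) + (-0.330687) = -0.861867
H' = -(-0.861867) = 0.861867 ≈ 0.8619

0.8619


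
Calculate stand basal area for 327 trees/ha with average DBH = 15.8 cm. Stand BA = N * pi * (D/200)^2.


(D/200)^2 = (15.8/200)^2 = 0.079^2 = 0.006241
Individual BA = 3.141593 * 0.006241 = 0.0196067 m^2
Stand BA = 327 * 0.0196067 = 6.41139 ≈ 6.41 m^2/ha

6.41 m^2/ha


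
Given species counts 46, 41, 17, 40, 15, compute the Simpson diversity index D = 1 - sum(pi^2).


Total N = 46 + 41 + 17 + 40 + 15 = 159
Per-species terms:
  p = 46/159 = 0.289308; p^2 = 0.289308^2 = 0.083699
  p = 41/159 = 0.257862; p^2 = 0.257862^2 = 0.066493
  p = 17/159 = 0.106918; p^2 = 0.106918^2 = 0.011431
  p = 40/159 = 0.251572; p^2 = 0.251572^2 = 0.063288
  p = 15/159 = 0.094340; p^2 = 0.094340^2 = 0.008900
sum(p^2) = 0.083699 + 0.066493 + 0.011431 + 0.063288 + 0.008900 = 0.233811
D = 1 - 0.233811 = 0.766189 ≈ 0.7662

0.7662


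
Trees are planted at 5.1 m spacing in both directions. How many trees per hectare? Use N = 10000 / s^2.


N = 10000 / 5.1^2 = 10000 / 26.01 = 384.468 ≈ 384 trees/ha

384 trees/ha


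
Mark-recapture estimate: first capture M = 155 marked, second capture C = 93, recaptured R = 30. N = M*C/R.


N = M * C / R = 155 * 93 / 30 = 14415 / 30 = 480.50 ≈ 481

481 individuals


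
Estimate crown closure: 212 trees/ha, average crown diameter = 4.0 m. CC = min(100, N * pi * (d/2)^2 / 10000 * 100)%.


(d/2)^2 = (4.0/2)^2 = 2^2 = 4
Crown area = 3.141593 * 4 = 12.5664 m^2
N * area / 10000 * 100 = 212 * 12.5664 / 10000 * 100 = 26.6408
CC = min(100, 26.6408) = 26.6408 ≈ 26.6%

26.6%


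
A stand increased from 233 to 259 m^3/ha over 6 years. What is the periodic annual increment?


PAI = (V2 - V1) / period = (259 - 233) / 6 = 26 / 6 = 4.3333 ≈ 4.33 m^3/ha/yr

4.33 m^3/ha/yr


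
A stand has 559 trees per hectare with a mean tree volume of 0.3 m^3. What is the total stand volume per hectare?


V_stand = 559 * 0.3 = 167.7 m^3/ha

167.7 m^3/ha


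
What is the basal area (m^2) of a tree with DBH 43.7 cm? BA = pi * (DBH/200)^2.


D/200 = 43.7/200 = 0.2185 m
(D/200)^2 = 0.2185^2 = 0.04774225
BA = 3.141593 * 0.04774225 = 0.149987 ≈ 0.1500 m^2

0.1500 m^2


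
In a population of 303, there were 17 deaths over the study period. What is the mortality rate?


Mortality rate = 17 / 303 = 0.056106 ≈ 0.0561

0.0561


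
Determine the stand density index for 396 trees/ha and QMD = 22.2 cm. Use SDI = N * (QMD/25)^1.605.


QMD/25 = 22.2/25 = 0.888
(0.888)^1.605 = exp(1.605 * ln(0.888)) = exp(1.605 * (-0.118784)) = exp(-0.190648) = 0.826423
SDI = 396 * 0.826423 = 327.264 ≈ 327

327


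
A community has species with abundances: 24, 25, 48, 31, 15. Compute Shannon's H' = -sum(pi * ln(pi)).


Total N = 24 + 25 + 48 + 31 + 15 = 143
Per-species terms:
  p = 24/143 = 0.167832; ln(p) = -1.784792; p*ln(p) = 0.167832 * (-1.784792) = -0.299545
  p = 25/143 = 0.174825; ln(p) = -1.743970; p*ln(p) = 0.174825 * (-1.743970) = -0.304890
  p = 48/143 = 0.335664; ln(p) = -1.091645; p*ln(p) = 0.335664 * (-1.091645) = -0.366426
  p = 31/143 = 0.216783; ln(p) = -1.528858; p*ln(p) = 0.216783 * (-1.528858) = -0.331430
  p = 15/143 = 0.104895; ln(p) = -2.254795; p*ln(p) = 0.104895 * (-2.254795) = -0.236517
sum(p*ln(p)) = (-0.299545) + (-0.304890) + (-0.366426) + (-0.331430) + (-0.236517) = -1.538808
H' = -(-1.538808) = 1.538808 ≈ 1.5388

1.5388


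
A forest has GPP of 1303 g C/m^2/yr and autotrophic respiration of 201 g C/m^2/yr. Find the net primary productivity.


NPP = GPP - Ra = 1303 - 201 = 1102 g C/m^2/yr

1102 g C/m^2/yr


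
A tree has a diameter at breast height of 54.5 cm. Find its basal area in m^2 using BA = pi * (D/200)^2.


D/200 = 54.5/200 = 0.2725 m
(D/200)^2 = 0.2725^2 = 0.07425625
BA = 3.141593 * 0.07425625 = 0.233283 ≈ 0.2333 m^2

0.2333 m^2


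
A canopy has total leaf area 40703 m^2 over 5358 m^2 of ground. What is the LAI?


LAI = 40703 / 5358 = 7.5967 ≈ 7.60

7.60


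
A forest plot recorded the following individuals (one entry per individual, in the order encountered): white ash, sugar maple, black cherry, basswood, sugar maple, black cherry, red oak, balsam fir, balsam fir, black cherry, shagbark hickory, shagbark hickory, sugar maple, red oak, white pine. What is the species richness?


Total individuals logged = 15
Distinct species (count of individuals): white ash (1), sugar maple (3), black cherry (3), basswood (1), red oak (2), balsam fir (2), shagbark hickory (2), white pine (1)
Species richness = number of distinct species = 8

8


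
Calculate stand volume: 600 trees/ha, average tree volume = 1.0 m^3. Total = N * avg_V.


V_stand = 600 * 1.0 = 600.0 m^3/ha

600.0 m^3/ha


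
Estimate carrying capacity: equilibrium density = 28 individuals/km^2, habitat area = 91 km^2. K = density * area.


K = 28 * 91 = 2548 individuals

2548 individuals


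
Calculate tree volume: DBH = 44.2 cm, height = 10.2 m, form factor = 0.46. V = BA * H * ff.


(D/200)^2 = (44.2/200)^2 = 0.221^2 = 0.048841
BA = 3.141593 * 0.048841 = 0.153439 m^2
V = 0.153439 * 10.2 * 0.46 = 0.719936 ≈ 0.720 m^3

0.720 m^3


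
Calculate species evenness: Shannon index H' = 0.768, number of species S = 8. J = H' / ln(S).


ln(8) = 2.07944
J = H' / ln(S) = 0.768 / 2.07944 = 0.369330 ≈ 0.3693

0.3693


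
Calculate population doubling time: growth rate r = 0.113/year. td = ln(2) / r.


td = ln(2) / 0.113 = 0.693147 / 0.113 = 6.13404 ≈ 6.1 years

6.1 years


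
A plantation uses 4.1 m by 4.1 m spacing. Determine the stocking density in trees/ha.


N = 10000 / 4.1^2 = 10000 / 16.81 = 594.884 ≈ 595 trees/ha

595 trees/ha


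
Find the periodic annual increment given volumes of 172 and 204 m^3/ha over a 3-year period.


PAI = (V2 - V1) / period = (204 - 172) / 3 = 32 / 3 = 10.6667 ≈ 10.67 m^3/ha/yr

10.67 m^3/ha/yr


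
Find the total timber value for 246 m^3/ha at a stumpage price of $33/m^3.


Value = 246 * 33 = $8118/ha

$8118/ha


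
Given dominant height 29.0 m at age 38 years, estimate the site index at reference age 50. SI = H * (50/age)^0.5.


50/38 = 1.31579
(1.31579)^0.5 = 1.14708
SI = 29.0 * 1.14708 = 33.2653 ≈ 33.3 m

33.3 m


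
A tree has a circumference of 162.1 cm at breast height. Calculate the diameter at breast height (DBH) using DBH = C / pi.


DBH = C / pi = 162.1 / 3.141593 = 51.5980 ≈ 51.60 cm

51.60 cm


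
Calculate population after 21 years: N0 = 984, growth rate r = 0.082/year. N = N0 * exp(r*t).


r*t = 0.082 * 21 = 1.722
exp(1.722) = 5.59571
N = 984 * 5.59571 = 5506.18 ≈ 5506

5506


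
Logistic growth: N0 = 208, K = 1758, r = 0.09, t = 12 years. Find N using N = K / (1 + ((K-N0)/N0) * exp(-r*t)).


(K - N0)/N0 = (1758 - 208)/208 = 1550/208 = 7.45192
r*t = 0.09 * 12 = 1.08; exp(-1.08) = 0.339596
7.45192 * 0.339596 = 2.53064
1 + 2.53064 = 3.53064
N = 1758 / 3.53064 = 497.927 ≈ 498

498


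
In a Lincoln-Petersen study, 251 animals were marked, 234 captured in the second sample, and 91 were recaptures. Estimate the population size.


N = M * C / R = 251 * 234 / 91 = 58734 / 91 = 645.43 ≈ 645

645 individuals


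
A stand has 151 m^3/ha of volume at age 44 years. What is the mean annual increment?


MAI = 151 / 44 = 3.4318 ≈ 3.43 m^3/ha/yr

3.43 m^3/ha/yr


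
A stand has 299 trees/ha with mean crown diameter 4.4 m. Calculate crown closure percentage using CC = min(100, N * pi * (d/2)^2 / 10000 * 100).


(d/2)^2 = (4.4/2)^2 = 2.2^2 = 4.84
Crown area = 3.141593 * 4.84 = 15.2053 m^2
N * area / 10000 * 100 = 299 * 15.2053 / 10000 * 100 = 45.4638
CC = min(100, 45.4638) = 45.4638 ≈ 45.5%

45.5%


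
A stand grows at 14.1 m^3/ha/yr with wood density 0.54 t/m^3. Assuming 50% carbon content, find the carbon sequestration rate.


C = 14.1 * 0.54 * 0.5 = 3.807 ≈ 3.81 t C/ha/yr

3.81 t C/ha/yr


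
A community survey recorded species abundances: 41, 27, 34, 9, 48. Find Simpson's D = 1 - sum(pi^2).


Total N = 41 + 27 + 34 + 9 + 48 = 159
Per-species terms:
  p = 41/159 = 0.257862; p^2 = 0.257862^2 = 0.066493
  p = 27/159 = 0.169811; p^2 = 0.169811^2 = 0.028836
  p = 34/159 = 0.213836; p^2 = 0.213836^2 = 0.045726
  p = 9/159 = 0.056604; p^2 = 0.056604^2 = 0.003204
  p = 48/159 = 0.301887; p^2 = 0.301887^2 = 0.091136
sum(p^2) = 0.066493 + 0.028836 + 0.045726 + 0.003204 + 0.091136 = 0.235395
D = 1 - 0.235395 = 0.764605 ≈ 0.7646

0.7646


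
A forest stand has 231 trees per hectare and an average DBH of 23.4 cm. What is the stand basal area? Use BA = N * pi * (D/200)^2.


(D/200)^2 = (23.4/200)^2 = 0.117^2 = 0.013689
Individual BA = 3.141593 * 0.013689 = 0.0430053 m^2
Stand BA = 231 * 0.0430053 = 9.93422 ≈ 9.93 m^2/ha

9.93 m^2/ha


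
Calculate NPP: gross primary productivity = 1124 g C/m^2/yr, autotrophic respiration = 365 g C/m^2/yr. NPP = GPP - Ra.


NPP = GPP - Ra = 1124 - 365 = 759 g C/m^2/yr

759 g C/m^2/yr


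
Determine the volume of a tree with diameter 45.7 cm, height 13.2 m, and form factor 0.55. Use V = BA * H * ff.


(D/200)^2 = (45.7/200)^2 = 0.2285^2 = 0.05221225
BA = 3.141593 * 0.05221225 = 0.164030 m^2
V = 0.164030 * 13.2 * 0.55 = 1.19086 ≈ 1.191 m^3

1.191 m^3


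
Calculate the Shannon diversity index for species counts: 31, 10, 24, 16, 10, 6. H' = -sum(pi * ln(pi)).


Total N = 31 + 10 + 24 + 16 + 10 + 6 = 97
Per-species terms:
  p = 31/97 = 0.319588; ln(p) = -1.140723; p*ln(p) = 0.319588 * (-1.140723) = -0.364561
  p = 10/97 = 0.103093; ln(p) = -2.272124; p*ln(p) = 0.103093 * (-2.272124) = -0.234240
  p = 24/97 = 0.247423; ln(p) = -1.396656; p*ln(p) = 0.247423 * (-1.396656) = -0.345565
  p = 16/97 = 0.164948; ln(p) = -1.802125; p*ln(p) = 0.164948 * (-1.802125) = -0.297257
  p = 10/97 = 0.103093; ln(p) = -2.272124; p*ln(p) = 0.103093 * (-2.272124) = -0.234240
  p = 6/97 = 0.061856; ln(p) = -2.782946; p*ln(p) = 0.061856 * (-2.782946) = -0.172142
sum(p*ln(p)) = (-0.364561) + (-0.234240) + (-0.345565) + (-0.297257) + (-0.234240) + (-0.172142) = -1.648005
H' = -(-1.648005) = 1.648005 ≈ 1.6480

1.6480


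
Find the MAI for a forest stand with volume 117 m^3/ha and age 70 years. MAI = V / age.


MAI = 117 / 70 = 1.6714 ≈ 1.67 m^3/ha/yr

1.67 m^3/ha/yr


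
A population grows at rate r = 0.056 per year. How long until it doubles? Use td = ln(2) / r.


td = ln(2) / 0.056 = 0.693147 / 0.056 = 12.3776 ≈ 12.4 years

12.4 years


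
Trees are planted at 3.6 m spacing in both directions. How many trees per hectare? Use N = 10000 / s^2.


N = 10000 / 3.6^2 = 10000 / 12.96 = 771.605 ≈ 772 trees/ha

772 trees/ha


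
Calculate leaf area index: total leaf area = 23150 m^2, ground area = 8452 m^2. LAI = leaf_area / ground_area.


LAI = 23150 / 8452 = 2.7390 ≈ 2.74

2.74


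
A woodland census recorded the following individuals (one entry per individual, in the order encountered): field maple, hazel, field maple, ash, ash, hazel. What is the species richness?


Total individuals logged = 6
Distinct species (count of individuals): field maple (2), hazel (2), ash (2)
Species richness = number of distinct species = 3

3


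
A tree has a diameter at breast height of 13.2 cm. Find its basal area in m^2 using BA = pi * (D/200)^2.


D/200 = 13.2/200 = 0.066 m
(D/200)^2 = 0.066^2 = 0.004356
BA = 3.141593 * 0.004356 = 0.0136848 ≈ 0.0137 m^2

0.0137 m^2


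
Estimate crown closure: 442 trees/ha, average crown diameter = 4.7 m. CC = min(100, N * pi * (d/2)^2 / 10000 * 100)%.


(d/2)^2 = (4.7/2)^2 = 2.35^2 = 5.5225
Crown area = 3.141593 * 5.5225 = 17.3494 m^2
N * area / 10000 * 100 = 442 * 17.3494 / 10000 * 100 = 76.6843
CC = min(100, 76.6843) = 76.6843 ≈ 76.7%

76.7%


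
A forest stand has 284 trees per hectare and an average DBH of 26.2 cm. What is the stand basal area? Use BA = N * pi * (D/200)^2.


(D/200)^2 = (26.2/200)^2 = 0.131^2 = 0.017161
Individual BA = 3.141593 * 0.017161 = 0.0539129 m^2
Stand BA = 284 * 0.0539129 = 15.3113 ≈ 15.31 m^2/ha

15.31 m^2/ha


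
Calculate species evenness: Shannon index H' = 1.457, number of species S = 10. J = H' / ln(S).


ln(10) = 2.30259
J = H' / ln(S) = 1.457 / 2.30259 = 0.632766 ≈ 0.6328

0.6328


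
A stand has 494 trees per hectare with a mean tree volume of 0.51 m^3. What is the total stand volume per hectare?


V_stand = 494 * 0.51 = 251.94 ≈ 251.9 m^3/ha

251.9 m^3/ha


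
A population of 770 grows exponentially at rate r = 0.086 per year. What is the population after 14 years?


r*t = 0.086 * 14 = 1.204
exp(1.204) = 3.33342
N = 770 * 3.33342 = 2566.73 ≈ 2567

2567


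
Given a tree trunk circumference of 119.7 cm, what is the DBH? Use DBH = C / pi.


DBH = C / pi = 119.7 / 3.141593 = 38.1017 ≈ 38.10 cm

38.10 cm


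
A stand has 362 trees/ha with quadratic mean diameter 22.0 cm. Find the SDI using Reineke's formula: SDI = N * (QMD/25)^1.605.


QMD/25 = 22.0/25 = 0.88
(0.88)^1.605 = exp(1.605 * ln(0.88)) = exp(1.605 * (-0.127833)) = exp(-0.205172) = 0.814507
SDI = 362 * 0.814507 = 294.852 ≈ 295

295


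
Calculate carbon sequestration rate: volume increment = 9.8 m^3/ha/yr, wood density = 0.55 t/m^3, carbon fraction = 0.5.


C = 9.8 * 0.55 * 0.5 = 2.695 ≈ 2.70 t C/ha/yr

2.70 t C/ha/yr


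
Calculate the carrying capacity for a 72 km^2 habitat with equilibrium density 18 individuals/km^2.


K = 18 * 72 = 1296 individuals

1296 individuals


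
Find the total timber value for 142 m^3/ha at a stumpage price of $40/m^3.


Value = 142 * 40 = $5680/ha

$5680/ha


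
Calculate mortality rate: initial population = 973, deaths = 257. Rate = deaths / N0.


Mortality rate = 257 / 973 = 0.264132 ≈ 0.2641

0.2641


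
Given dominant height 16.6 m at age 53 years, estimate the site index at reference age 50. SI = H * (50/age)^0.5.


50/53 = 0.943396
(0.943396)^0.5 = 0.971286
SI = 16.6 * 0.971286 = 16.1233 ≈ 16.1 m

16.1 m


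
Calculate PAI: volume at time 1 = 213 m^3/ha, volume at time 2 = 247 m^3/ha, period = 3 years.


PAI = (V2 - V1) / period = (247 - 213) / 3 = 34 / 3 = 11.3333 ≈ 11.33 m^3/ha/yr

11.33 m^3/ha/yr


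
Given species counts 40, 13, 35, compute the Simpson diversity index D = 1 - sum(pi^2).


Total N = 40 + 13 + 35 = 88
Per-species terms:
  p = 40/88 = 0.454545; p^2 = 0.454545^2 = 0.206611
  p = 13/88 = 0.147727; p^2 = 0.147727^2 = 0.021823
  p = 35/88 = 0.397727; p^2 = 0.397727^2 = 0.158187
sum(p^2) = 0.206611 + 0.021823 + 0.158187 = 0.386621
D = 1 - 0.386621 = 0.613379 ≈ 0.6134

0.6134


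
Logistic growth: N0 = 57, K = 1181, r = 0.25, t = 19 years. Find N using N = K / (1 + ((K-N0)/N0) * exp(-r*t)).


(K - N0)/N0 = (1181 - 57)/57 = 1124/57 = 19.7193
r*t = 0.25 * 19 = 4.75; exp(-4.75) = 0.00865170
19.7193 * 0.00865170 = 0.170605
1 + 0.170605 = 1.17061
N = 1181 / 1.17061 = 1008.88 ≈ 1009

1009


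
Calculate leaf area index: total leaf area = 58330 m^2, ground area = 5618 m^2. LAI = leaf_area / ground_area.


LAI = 58330 / 5618 = 10.3827 ≈ 10.38

10.38


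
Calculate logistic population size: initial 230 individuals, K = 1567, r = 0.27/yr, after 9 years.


(K - N0)/N0 = (1567 - 230)/230 = 1337/230 = 5.81304
r*t = 0.27 * 9 = 2.43; exp(-2.43) = 0.0880368
5.81304 * 0.0880368 = 0.511761
1 + 0.511761 = 1.51176
N = 1567 / 1.51176 = 1036.54 ≈ 1037

1037


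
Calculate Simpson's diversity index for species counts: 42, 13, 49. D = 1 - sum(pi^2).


Total N = 42 + 13 + 49 = 104
Per-species terms:
  p = 42/104 = 0.403846; p^2 = 0.403846^2 = 0.163092
  p = 13/104 = 0.125000; p^2 = 0.125000^2 = 0.015625
  p = 49/104 = 0.471154; p^2 = 0.471154^2 = 0.221986
sum(p^2) = 0.163092 + 0.015625 + 0.221986 = 0.400703
D = 1 - 0.400703 = 0.599297 ≈ 0.5993

0.5993


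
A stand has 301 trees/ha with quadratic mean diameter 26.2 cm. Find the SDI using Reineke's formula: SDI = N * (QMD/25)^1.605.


QMD/25 = 26.2/25 = 1.048
(1.048)^1.605 = exp(1.605 * ln(1.048)) = exp(1.605 * 0.0468836) = exp(0.0752482) = 1.07815
SDI = 301 * 1.07815 = 324.523 ≈ 325

325


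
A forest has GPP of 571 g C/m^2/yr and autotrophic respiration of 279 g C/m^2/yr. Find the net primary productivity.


NPP = GPP - Ra = 571 - 279 = 292 g C/m^2/yr

292 g C/m^2/yr


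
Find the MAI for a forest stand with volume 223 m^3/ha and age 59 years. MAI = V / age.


MAI = 223 / 59 = 3.7797 ≈ 3.78 m^3/ha/yr

3.78 m^3/ha/yr


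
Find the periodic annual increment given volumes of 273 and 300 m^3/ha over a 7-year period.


PAI = (V2 - V1) / period = (300 - 273) / 7 = 27 / 7 = 3.8571 ≈ 3.86 m^3/ha/yr

3.86 m^3/ha/yr


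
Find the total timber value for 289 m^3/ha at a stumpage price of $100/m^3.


Value = 289 * 100 = $28900/ha

$28900/ha


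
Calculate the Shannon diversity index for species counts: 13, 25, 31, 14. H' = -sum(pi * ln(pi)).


Total N = 13 + 25 + 31 + 14 = 83
Per-species terms:
  p = 13/83 = 0.156627; ln(p) = -1.853888; p*ln(p) = 0.156627 * (-1.853888) = -0.290369
  p = 25/83 = 0.301205; ln(p) = -1.199964; p*ln(p) = 0.301205 * (-1.199964) = -0.361435
  p = 31/83 = 0.373494; ln(p) = -0.984853; p*ln(p) = 0.373494 * (-0.984853) = -0.367837
  p = 14/83 = 0.168675; ln(p) = -1.779781; p*ln(p) = 0.168675 * (-1.779781) = -0.300205
sum(p*ln(p)) = (-0.290369) + (-0.361435) + (-0.367837) + (-0.300205) = -1.319846
H' = -(-1.319846) = 1.319846 ≈ 1.3198

1.3198


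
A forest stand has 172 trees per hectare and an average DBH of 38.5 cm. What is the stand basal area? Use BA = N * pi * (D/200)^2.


(D/200)^2 = (38.5/200)^2 = 0.1925^2 = 0.03705625
Individual BA = 3.141593 * 0.03705625 = 0.116416 m^2
Stand BA = 172 * 0.116416 = 20.0236 ≈ 20.02 m^2/ha

20.02 m^2/ha


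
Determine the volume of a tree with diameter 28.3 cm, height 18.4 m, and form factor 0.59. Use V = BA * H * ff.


(D/200)^2 = (28.3/200)^2 = 0.1415^2 = 0.02002225
BA = 3.141593 * 0.02002225 = 0.0629018 m^2
V = 0.0629018 * 18.4 * 0.59 = 0.682862 ≈ 0.683 m^3

0.683 m^3


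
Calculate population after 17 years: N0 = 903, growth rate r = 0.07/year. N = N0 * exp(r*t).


r*t = 0.07 * 17 = 1.19
exp(1.19) = 3.28708
N = 903 * 3.28708 = 2968.23 ≈ 2968

2968


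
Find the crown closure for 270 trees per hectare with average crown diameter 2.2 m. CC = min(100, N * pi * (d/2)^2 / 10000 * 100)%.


(d/2)^2 = (2.2/2)^2 = 1.1^2 = 1.21
Crown area = 3.141593 * 1.21 = 3.80133 m^2
N * area / 10000 * 100 = 270 * 3.80133 / 10000 * 100 = 10.2636
CC = min(100, 10.2636) = 10.2636 ≈ 10.3%

10.3%


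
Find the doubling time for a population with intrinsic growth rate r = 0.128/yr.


td = ln(2) / 0.128 = 0.693147 / 0.128 = 5.41521 ≈ 5.4 years

5.4 years


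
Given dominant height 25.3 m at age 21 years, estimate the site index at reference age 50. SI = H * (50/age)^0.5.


50/21 = 2.38095
(2.38095)^0.5 = 1.54303
SI = 25.3 * 1.54303 = 39.0387 ≈ 39.0 m

39.0 m


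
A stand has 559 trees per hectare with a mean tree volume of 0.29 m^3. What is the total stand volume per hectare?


V_stand = 559 * 0.29 = 162.11 ≈ 162.1 m^3/ha

162.1 m^3/ha


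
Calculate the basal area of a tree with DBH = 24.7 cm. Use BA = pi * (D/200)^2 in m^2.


D/200 = 24.7/200 = 0.1235 m
(D/200)^2 = 0.1235^2 = 0.01525225
BA = 3.141593 * 0.01525225 = 0.0479164 ≈ 0.0479 m^2

0.0479 m^2


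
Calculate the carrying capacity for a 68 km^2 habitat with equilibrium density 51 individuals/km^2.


K = 51 * 68 = 3468 individuals

3468 individuals


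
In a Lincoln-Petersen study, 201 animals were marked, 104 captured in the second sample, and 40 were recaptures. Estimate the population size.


N = M * C / R = 201 * 104 / 40 = 20904 / 40 = 522.60 ≈ 523

523 individuals


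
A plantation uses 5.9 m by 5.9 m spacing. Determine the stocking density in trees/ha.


N = 10000 / 5.9^2 = 10000 / 34.81 = 287.274 ≈ 287 trees/ha

287 trees/ha


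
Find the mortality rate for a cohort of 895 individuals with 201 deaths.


Mortality rate = 201 / 895 = 0.224581 ≈ 0.2246

0.2246


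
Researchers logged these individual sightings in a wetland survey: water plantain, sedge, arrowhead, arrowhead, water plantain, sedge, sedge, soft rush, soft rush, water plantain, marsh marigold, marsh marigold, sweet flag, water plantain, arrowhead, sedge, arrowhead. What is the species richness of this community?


Total individuals logged = 17
Distinct species (count of individuals): water plantain (4), sedge (4), arrowhead (4), soft rush (2), marsh marigold (2), sweet flag (1)
Species richness = number of distinct species = 6

6
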